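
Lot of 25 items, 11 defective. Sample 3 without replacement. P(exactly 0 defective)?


Hypergeometric: C(11,0)×C(14,3)/C(25,3)
= 1×364/2300 = 91/575

P(X=0) = 91/575 ≈ 15.83%


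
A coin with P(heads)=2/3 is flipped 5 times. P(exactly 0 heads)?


Binomial: P(X=0) = C(5,0)×p^0×(1-p)^5
= 1 × 1 × 1/243 = 1/243

P(X=0) = 1/243 ≈ 0.41%


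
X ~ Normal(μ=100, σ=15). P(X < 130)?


z = (130-100)/15 = 2.0
P(Z < 2.0) = 0.9772

P(X < 130) ≈ 0.9772


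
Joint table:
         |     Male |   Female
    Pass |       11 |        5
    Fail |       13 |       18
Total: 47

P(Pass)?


P(Pass) = (11+5)/47 = 16/47

P(Pass) = 16/47 ≈ 34.04%


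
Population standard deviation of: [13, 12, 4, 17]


Mean = 46/4 = 23/2
  (13-23/2)²=9/4
  (12-23/2)²=1/4
  (4-23/2)²=225/4
  (17-23/2)²=121/4
Σ(x-μ)² = 89
σ² = 89/4

σ = √(89/4) ≈ 4.7170


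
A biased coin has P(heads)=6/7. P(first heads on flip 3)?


Geometric: P(X=3) = (1-p)^(k-1)×p = (1/7)^2×6/7 = 6/343

P(X=3) = 6/343 ≈ 1.75%


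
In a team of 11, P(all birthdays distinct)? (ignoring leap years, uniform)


P(all different) = Π(365-i)/365 for i=0..10
= (365/365)×(364/365)×...×(355/365)
= 0.858859

P ≈ 0.8589 ≈ 85.89%


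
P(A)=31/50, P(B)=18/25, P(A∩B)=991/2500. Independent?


P(A)×P(B) = 279/625
P(A∩B) = 991/2500
Not equal → NOT independent

No, not independent


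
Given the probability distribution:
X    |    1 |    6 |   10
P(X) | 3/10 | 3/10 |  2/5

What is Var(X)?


E[X] = 61/10
E[X²] = 511/10
Var(X) = E[X²] - (E[X])² = 511/10 - 3721/100 = 1389/100

Var(X) = 1389/100 ≈ 13.8900


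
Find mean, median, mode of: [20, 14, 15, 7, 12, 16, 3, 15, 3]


Sorted: [3, 3, 7, 12, 14, 15, 15, 16, 20]
Mean = 105/9 = 35/3
Median = 14
Freq: {20: 1, 14: 1, 15: 2, 7: 1, 12: 1, 16: 1, 3: 2}
Mode: [3, 15]

Mean=35/3, Median=14, Mode=[3, 15]


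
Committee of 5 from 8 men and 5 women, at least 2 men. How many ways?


Count by #men:
  2M,3W: C(8,2)×C(5,3)=280
  3M,2W: C(8,3)×C(5,2)=560
  4M,1W: C(8,4)×C(5,1)=350
  5M,0W: C(8,5)×C(5,0)=56
Total = 1246

1246


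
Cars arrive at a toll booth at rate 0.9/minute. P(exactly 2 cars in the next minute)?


Poisson(λ=0.9): P(X=2) = e^(-λ)×λ^k/k!
= e^(-0.9) × 0.9^2 / 2!
≈ 0.4065696597 × 0.81 / 2 ≈ 0.164661

P(X=2) ≈ 0.164661 ≈ 16.47%


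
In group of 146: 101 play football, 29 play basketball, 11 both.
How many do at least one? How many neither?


|A∪B| = 101+29-11 = 119
Neither = 146-119 = 27

At least one: 119; Neither: 27


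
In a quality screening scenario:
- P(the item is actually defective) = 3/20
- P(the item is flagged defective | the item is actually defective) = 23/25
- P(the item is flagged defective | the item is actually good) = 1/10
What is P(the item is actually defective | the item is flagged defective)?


Using Bayes' theorem:
P(A|B) = P(B|A)·P(A) / P(B)

P(the item is flagged defective) = 23/25 × 3/20 + 1/10 × 17/20
= 69/500 + 17/200 = 223/1000

P(the item is actually defective|the item is flagged defective) = (69/500) / (223/1000) = 138/223

P(the item is actually defective|the item is flagged defective) = 138/223 ≈ 61.88%


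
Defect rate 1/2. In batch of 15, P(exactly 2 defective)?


Binomial: P(X=2) = C(15,2)×p^2×(1-p)^13
= 105 × 1/4 × 1/8192 = 105/32768

P(X=2) = 105/32768 ≈ 0.32%


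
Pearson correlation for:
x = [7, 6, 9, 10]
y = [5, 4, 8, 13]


n=4, Σx=32, Σy=30, Σxy=261, Σx²=266, Σy²=274
r = (4×261 - 32×30)/√((4×266 - 32²)(4×274 - 30²))
= 84/√(40×196) = 84/√7840 ≈ 84/88.5438 ≈ 0.9487

r ≈ 0.9487


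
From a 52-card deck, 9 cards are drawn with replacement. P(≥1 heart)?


P(not a heart) = 39/52 = 3/4
P(none in 9 draws) = (3/4)^9 = 19683/262144
P(≥1 heart) = 1 - 19683/262144 = 242461/262144

P = 242461/262144 ≈ 92.49%


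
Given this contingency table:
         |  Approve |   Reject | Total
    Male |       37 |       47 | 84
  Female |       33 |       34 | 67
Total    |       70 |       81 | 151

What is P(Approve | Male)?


P(Approve | Male) = 37/(37+47) = 37/84

P(Approve|Male) = 37/84 ≈ 44.05%


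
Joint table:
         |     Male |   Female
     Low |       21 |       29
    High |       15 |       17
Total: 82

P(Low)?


P(Low) = (21+29)/82 = 50/82 = 25/41

P(Low) = 25/41 ≈ 60.98%


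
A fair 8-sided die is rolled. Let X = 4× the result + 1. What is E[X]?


E[die] = (1+8)/2 = 9/2
E[X] = 4×9/2 + 1 = 19

E[X] = 19


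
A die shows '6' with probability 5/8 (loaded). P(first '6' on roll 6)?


Geometric: P(X=6) = (1-p)^(k-1)×p = (3/8)^5×5/8 = 1215/262144

P(X=6) = 1215/262144 ≈ 0.46%


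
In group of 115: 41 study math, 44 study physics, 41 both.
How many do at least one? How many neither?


|A∪B| = 41+44-41 = 44
Neither = 115-44 = 71

At least one: 44; Neither: 71


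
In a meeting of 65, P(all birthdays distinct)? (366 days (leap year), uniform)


P(all different) = Π(366-i)/366 for i=0..64
= (366/366)×(365/366)×...×(302/366)
= 0.002358

P ≈ 0.0024 ≈ 0.24%


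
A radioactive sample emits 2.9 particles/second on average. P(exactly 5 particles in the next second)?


Poisson(λ=2.9): P(X=5) = e^(-λ)×λ^k/k!
= e^(-2.9) × 2.9^5 / 5!
≈ 0.05502322006 × 205.11149 / 120 ≈ 0.094049

P(X=5) ≈ 0.094049 ≈ 9.40%


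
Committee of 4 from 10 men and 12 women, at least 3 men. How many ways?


Count by #men:
  3M,1W: C(10,3)×C(12,1)=1440
  4M,0W: C(10,4)×C(12,0)=210
Total = 1650

1650


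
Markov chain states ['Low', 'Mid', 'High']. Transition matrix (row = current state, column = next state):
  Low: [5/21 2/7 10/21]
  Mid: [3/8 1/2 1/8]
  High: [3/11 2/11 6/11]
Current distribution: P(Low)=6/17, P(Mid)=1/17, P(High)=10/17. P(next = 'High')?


P(next=High) = Σᵢ P(now=i)×P(i→High)
= 6/17×10/21 + 1/17×1/8 + 10/17×6/11
= 20/119 + 1/136 + 60/187 = 5197/10472

P = 5197/10472 ≈ 0.4963


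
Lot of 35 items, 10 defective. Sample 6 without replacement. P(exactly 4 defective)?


Hypergeometric: C(10,4)×C(25,2)/C(35,6)
= 210×300/1623160 = 225/5797

P(X=4) = 225/5797 ≈ 3.88%


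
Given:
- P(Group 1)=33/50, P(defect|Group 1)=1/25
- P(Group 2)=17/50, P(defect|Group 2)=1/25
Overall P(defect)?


P(B) = Σ P(B|Aᵢ)×P(Aᵢ)
  1/25×33/50 = 33/1250
  1/25×17/50 = 17/1250
Sum = 1/25

P(defect) = 1/25 ≈ 4.00%


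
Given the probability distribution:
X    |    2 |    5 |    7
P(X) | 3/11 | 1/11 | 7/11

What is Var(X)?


E[X] = 60/11
E[X²] = 380/11
Var(X) = E[X²] - (E[X])² = 380/11 - 3600/121 = 580/121

Var(X) = 580/121 ≈ 4.7934


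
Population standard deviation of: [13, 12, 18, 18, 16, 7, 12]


Mean = 96/7
  (13-96/7)²=25/49
  (12-96/7)²=144/49
  (18-96/7)²=900/49
  (18-96/7)²=900/49
  (16-96/7)²=256/49
  (7-96/7)²=2209/49
  (12-96/7)²=144/49
Σ(x-μ)² = 654/7
σ² = (654/7)/7 = 654/49

σ = √(654/49) ≈ 3.6533


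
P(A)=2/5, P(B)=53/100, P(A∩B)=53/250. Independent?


P(A)×P(B) = 53/250
P(A∩B) = 53/250
Equal ✓ → Independent

Yes, independent


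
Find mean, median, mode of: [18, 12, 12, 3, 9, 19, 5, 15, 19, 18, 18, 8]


Sorted: [3, 5, 8, 9, 12, 12, 15, 18, 18, 18, 19, 19]
Mean = 156/12 = 13
Median = 27/2
Freq: {18: 3, 12: 2, 3: 1, 9: 1, 19: 2, 5: 1, 15: 1, 8: 1}
Mode: [18]

Mean=13, Median=27/2, Mode=18


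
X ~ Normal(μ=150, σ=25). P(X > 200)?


z = (200-150)/25 = 2.0
P(X > 200) = 1 - P(Z ≤ 2.0) = 1 - 0.9772 = 0.0228

P(X > 200) ≈ 0.0228


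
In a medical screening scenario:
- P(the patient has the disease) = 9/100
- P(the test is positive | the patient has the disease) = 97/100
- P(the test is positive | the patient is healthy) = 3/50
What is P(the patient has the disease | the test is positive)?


Using Bayes' theorem:
P(A|B) = P(B|A)·P(A) / P(B)

P(the test is positive) = 97/100 × 9/100 + 3/50 × 91/100
= 873/10000 + 273/5000 = 1419/10000

P(the patient has the disease|the test is positive) = (873/10000) / (1419/10000) = 291/473

P(the patient has the disease|the test is positive) = 291/473 ≈ 61.52%


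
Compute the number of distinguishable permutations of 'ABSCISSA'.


Letters: 8, freq: {'A': 2, 'B': 1, 'S': 3, 'C': 1, 'I': 1}
8!/(2!×1!×3!×1!×1!) = 40320/12 = 3360

3360


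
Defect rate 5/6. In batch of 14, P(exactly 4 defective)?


Binomial: P(X=4) = C(14,4)×p^4×(1-p)^10
= 1001 × 625/1296 × 1/60466176 = 625625/78364164096

P(X=4) = 625625/78364164096 ≈ 0.00%


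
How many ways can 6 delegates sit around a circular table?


Circular arrangements of 6 distinct objects: fix one position to break rotational symmetry.
(n-1)! = 5! = 120

120


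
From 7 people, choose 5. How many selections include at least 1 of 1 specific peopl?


Complement: C(7,5) - C(6,5) = 21 - 6 = 15

15


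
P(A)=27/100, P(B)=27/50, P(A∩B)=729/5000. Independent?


P(A)×P(B) = 729/5000
P(A∩B) = 729/5000
Equal ✓ → Independent

Yes, independent


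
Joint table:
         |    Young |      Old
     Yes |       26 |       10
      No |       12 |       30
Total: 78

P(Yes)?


P(Yes) = (26+10)/78 = 36/78 = 6/13

P(Yes) = 6/13 ≈ 46.15%


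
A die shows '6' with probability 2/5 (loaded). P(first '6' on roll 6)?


Geometric: P(X=6) = (1-p)^(k-1)×p = (3/5)^5×2/5 = 486/15625

P(X=6) = 486/15625 ≈ 3.11%


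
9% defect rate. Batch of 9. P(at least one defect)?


P(all good) = (91/100)^9 = 427929800129788411/1000000000000000000
P(≥1 defect) = 572070199870211589/1000000000000000000

P = 572070199870211589/1000000000000000000 ≈ 57.21%


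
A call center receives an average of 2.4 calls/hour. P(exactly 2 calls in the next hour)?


Poisson(λ=2.4): P(X=2) = e^(-λ)×λ^k/k!
= e^(-2.4) × 2.4^2 / 2!
≈ 0.09071795329 × 5.76 / 2 ≈ 0.261268

P(X=2) ≈ 0.261268 ≈ 26.13%


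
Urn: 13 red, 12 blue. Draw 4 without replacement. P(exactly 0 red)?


Hypergeometric: C(13,0)×C(12,4)/C(25,4)
= 1×495/12650 = 9/230

P(X=0) = 9/230 ≈ 3.91%


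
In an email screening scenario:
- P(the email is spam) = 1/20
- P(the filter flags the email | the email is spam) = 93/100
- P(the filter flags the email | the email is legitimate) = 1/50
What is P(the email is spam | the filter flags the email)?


Using Bayes' theorem:
P(A|B) = P(B|A)·P(A) / P(B)

P(the filter flags the email) = 93/100 × 1/20 + 1/50 × 19/20
= 93/2000 + 19/1000 = 131/2000

P(the email is spam|the filter flags the email) = (93/2000) / (131/2000) = 93/131

P(the email is spam|the filter flags the email) = 93/131 ≈ 70.99%


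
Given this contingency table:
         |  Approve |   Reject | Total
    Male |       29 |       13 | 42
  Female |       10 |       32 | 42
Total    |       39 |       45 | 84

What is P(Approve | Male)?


P(Approve | Male) = 29/(29+13) = 29/42

P(Approve|Male) = 29/42 ≈ 69.05%


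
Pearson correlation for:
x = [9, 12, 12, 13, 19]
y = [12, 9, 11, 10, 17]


n=5, Σx=65, Σy=59, Σxy=801, Σx²=899, Σy²=735
r = (5×801 - 65×59)/√((5×899 - 65²)(5×735 - 59²))
= 170/√(270×194) = 170/√52380 ≈ 170/228.8668 ≈ 0.7428

r ≈ 0.7428


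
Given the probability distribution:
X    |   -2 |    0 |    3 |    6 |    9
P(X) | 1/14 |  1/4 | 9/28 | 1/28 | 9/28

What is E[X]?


E[X] = Σ x·P(X=x)
= (-2)×(1/14) + (0)×(1/4) + (3)×(9/28) + (6)×(1/28) + (9)×(9/28)
= 55/14

E[X] = 55/14


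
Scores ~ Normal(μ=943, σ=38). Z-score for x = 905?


z = (x - μ)/σ = (905 - 943)/38 = -1.0

z = -1.0


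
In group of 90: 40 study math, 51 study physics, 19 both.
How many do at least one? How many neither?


|A∪B| = 40+51-19 = 72
Neither = 90-72 = 18

At least one: 72; Neither: 18


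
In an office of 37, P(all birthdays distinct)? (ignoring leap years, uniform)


P(all different) = Π(365-i)/365 for i=0..36
= (365/365)×(364/365)×...×(329/365)
= 0.151266

P ≈ 0.1513 ≈ 15.13%


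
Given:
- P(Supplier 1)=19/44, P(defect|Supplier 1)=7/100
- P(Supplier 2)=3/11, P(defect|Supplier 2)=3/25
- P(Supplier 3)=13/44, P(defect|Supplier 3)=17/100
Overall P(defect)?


P(B) = Σ P(B|Aᵢ)×P(Aᵢ)
  7/100×19/44 = 133/4400
  3/25×3/11 = 9/275
  17/100×13/44 = 221/4400
Sum = 249/2200

P(defect) = 249/2200 ≈ 11.32%


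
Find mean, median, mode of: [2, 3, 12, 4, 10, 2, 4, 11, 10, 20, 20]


Sorted: [2, 2, 3, 4, 4, 10, 10, 11, 12, 20, 20]
Mean = 98/11
Median = 10
Freq: {2: 2, 3: 1, 12: 1, 4: 2, 10: 2, 11: 1, 20: 2}
Mode: [2, 4, 10, 20]

Mean=98/11, Median=10, Mode=[2, 4, 10, 20]


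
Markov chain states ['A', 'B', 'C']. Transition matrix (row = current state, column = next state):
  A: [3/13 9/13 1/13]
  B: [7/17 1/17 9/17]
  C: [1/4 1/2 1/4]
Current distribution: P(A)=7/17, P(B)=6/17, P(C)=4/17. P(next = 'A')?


P(next=A) = Σᵢ P(now=i)×P(i→A)
= 7/17×3/13 + 6/17×7/17 + 4/17×1/4
= 21/221 + 42/289 + 1/17 = 1124/3757

P = 1124/3757 ≈ 0.2992


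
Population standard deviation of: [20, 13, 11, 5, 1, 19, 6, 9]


Mean = 84/8 = 21/2
  (20-21/2)²=361/4
  (13-21/2)²=25/4
  (11-21/2)²=1/4
  (5-21/2)²=121/4
  (1-21/2)²=361/4
  (19-21/2)²=289/4
  (6-21/2)²=81/4
  (9-21/2)²=9/4
Σ(x-μ)² = 312
σ² = 312/8 = 39

σ = √(39) ≈ 6.2450


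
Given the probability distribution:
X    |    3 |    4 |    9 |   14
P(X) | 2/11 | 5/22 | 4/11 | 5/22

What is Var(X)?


E[X] = 87/11
E[X²] = 872/11
Var(X) = E[X²] - (E[X])² = 872/11 - 7569/121 = 2023/121

Var(X) = 2023/121 ≈ 16.7190


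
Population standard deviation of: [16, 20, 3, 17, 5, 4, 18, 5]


Mean = 88/8 = 11
  (16-11)²=25
  (20-11)²=81
  (3-11)²=64
  (17-11)²=36
  (5-11)²=36
  (4-11)²=49
  (18-11)²=49
  (5-11)²=36
Σ(x-μ)² = 376
σ² = 376/8 = 47

σ = √(47) ≈ 6.8557


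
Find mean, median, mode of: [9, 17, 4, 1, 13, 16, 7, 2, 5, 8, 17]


Sorted: [1, 2, 4, 5, 7, 8, 9, 13, 16, 17, 17]
Mean = 99/11 = 9
Median = 8
Freq: {9: 1, 17: 2, 4: 1, 1: 1, 13: 1, 16: 1, 7: 1, 2: 1, 5: 1, 8: 1}
Mode: [17]

Mean=9, Median=8, Mode=17


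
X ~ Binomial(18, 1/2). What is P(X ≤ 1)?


P(X ≤ 1) = Σ P(X=i) for i=0..1
P(X=0) = 1/262144
P(X=1) = 9/131072
Sum = 19/262144

P(X ≤ 1) = 19/262144 ≈ 0.01%


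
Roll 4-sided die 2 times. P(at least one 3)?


P(no 3)^2 = (3/4)^2 = 9/16
P(≥1) = 1 - 9/16 = 7/16

P = 7/16 ≈ 43.75%


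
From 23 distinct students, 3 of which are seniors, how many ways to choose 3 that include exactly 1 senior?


Choose 1 of the 3 seniors and 2 of the other 20 students:
C(3,1)×C(20,2) = 3×190 = 570

570


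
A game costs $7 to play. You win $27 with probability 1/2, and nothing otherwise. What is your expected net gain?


E[gain] = (27-7)×1/2 + (-7)×1/2
= 10 - 7/2 = 13/2

Expected net gain = $13/2 ≈ $6.50


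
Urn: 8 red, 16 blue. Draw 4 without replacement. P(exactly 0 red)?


Hypergeometric: C(8,0)×C(16,4)/C(24,4)
= 1×1820/10626 = 130/759

P(X=0) = 130/759 ≈ 17.13%


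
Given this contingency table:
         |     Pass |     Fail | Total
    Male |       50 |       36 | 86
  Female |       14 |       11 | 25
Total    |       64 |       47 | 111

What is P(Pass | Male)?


P(Pass | Male) = 50/(50+36) = 50/86 = 25/43

P(Pass|Male) = 25/43 ≈ 58.14%


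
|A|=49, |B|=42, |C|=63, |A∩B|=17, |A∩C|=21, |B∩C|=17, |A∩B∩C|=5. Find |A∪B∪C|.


|A∪B∪C| = 49+42+63-17-21-17+5 = 104

|A∪B∪C| = 104


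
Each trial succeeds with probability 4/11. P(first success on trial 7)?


Geometric: P(X=7) = (1-p)^(k-1)×p = (7/11)^6×4/11 = 470596/19487171

P(X=7) = 470596/19487171 ≈ 2.41%


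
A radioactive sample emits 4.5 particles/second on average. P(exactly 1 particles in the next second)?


Poisson(λ=4.5): P(X=1) = e^(-λ)×λ^k/k!
= e^(-4.5) × 4.5^1 / 1!
≈ 0.01110899654 × 4.5 / 1 ≈ 0.049990

P(X=1) ≈ 0.049990 ≈ 5.00%


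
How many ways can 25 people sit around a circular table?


Circular arrangements of 25 distinct objects: fix one position to break rotational symmetry.
(n-1)! = 24! = 620448401733239439360000

620448401733239439360000


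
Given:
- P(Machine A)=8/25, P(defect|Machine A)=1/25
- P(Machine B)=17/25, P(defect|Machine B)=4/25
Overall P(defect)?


P(B) = Σ P(B|Aᵢ)×P(Aᵢ)
  1/25×8/25 = 8/625
  4/25×17/25 = 68/625
Sum = 76/625

P(defect) = 76/625 ≈ 12.16%


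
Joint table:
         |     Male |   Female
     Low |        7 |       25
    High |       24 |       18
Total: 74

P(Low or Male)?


P(Low∨Male) = P(Low) + P(Male) - P(Low∧Male)
= (32 + 31 - 7)/74 = 56/74 = 28/37

P = 28/37 ≈ 75.68%


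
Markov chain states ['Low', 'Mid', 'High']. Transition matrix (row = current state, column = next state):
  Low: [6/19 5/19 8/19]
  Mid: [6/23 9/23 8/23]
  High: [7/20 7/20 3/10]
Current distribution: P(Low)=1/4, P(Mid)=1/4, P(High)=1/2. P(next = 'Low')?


P(next=Low) = Σᵢ P(now=i)×P(i→Low)
= 1/4×6/19 + 1/4×6/23 + 1/2×7/20
= 3/38 + 3/46 + 7/40 = 5579/17480

P = 5579/17480 ≈ 0.3192


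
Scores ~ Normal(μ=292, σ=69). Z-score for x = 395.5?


z = (x - μ)/σ = (395.5 - 292)/69 = 1.5

z = 1.5


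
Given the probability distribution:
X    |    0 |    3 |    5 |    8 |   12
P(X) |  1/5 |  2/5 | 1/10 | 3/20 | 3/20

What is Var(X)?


E[X] = 47/10
E[X²] = 373/10
Var(X) = E[X²] - (E[X])² = 373/10 - 2209/100 = 1521/100

Var(X) = 1521/100 ≈ 15.2100


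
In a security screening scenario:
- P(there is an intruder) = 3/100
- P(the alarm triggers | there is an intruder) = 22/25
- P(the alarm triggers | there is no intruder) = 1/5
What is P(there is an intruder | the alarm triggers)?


Using Bayes' theorem:
P(A|B) = P(B|A)·P(A) / P(B)

P(the alarm triggers) = 22/25 × 3/100 + 1/5 × 97/100
= 33/1250 + 97/500 = 551/2500

P(there is an intruder|the alarm triggers) = (33/1250) / (551/2500) = 66/551

P(there is an intruder|the alarm triggers) = 66/551 ≈ 11.98%


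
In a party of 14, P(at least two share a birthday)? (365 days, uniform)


P(all different) = Π(365-i)/365 for i=0..13
= 0.776897
P(match) = 1 - 0.776897 = 0.223103

P ≈ 0.2231 ≈ 22.31%


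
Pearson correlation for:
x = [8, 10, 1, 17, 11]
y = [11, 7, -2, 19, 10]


n=5, Σx=47, Σy=45, Σxy=589, Σx²=575, Σy²=635
r = (5×589 - 47×45)/√((5×575 - 47²)(5×635 - 45²))
= 830/√(666×1150) = 830/√765900 ≈ 830/875.1571 ≈ 0.9484

r ≈ 0.9484


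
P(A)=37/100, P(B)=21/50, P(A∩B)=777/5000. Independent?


P(A)×P(B) = 777/5000
P(A∩B) = 777/5000
Equal ✓ → Independent

Yes, independent


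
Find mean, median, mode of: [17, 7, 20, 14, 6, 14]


Sorted: [6, 7, 14, 14, 17, 20]
Mean = 78/6 = 13
Median = 14
Freq: {17: 1, 7: 1, 20: 1, 14: 2, 6: 1}
Mode: [14]

Mean=13, Median=14, Mode=14


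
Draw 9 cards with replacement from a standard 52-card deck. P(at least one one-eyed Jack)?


P(not a one-eyed Jack) = 50/52 = 25/26
P(none in 9 draws) = (25/26)^9 = 3814697265625/5429503678976
P(≥1 one-eyed Jack) = 1 - 3814697265625/5429503678976 = 1614806413351/5429503678976

P = 1614806413351/5429503678976 ≈ 29.74%


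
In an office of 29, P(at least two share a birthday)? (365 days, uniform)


P(all different) = Π(365-i)/365 for i=0..28
= 0.319031
P(match) = 1 - 0.319031 = 0.680969

P ≈ 0.6810 ≈ 68.10%


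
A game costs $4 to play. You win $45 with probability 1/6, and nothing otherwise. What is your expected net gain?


E[gain] = (45-4)×1/6 + (-4)×5/6
= 41/6 - 10/3 = 7/2

Expected net gain = $7/2 ≈ $3.50


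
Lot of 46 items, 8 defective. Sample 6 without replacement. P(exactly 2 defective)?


Hypergeometric: C(8,2)×C(38,4)/C(46,6)
= 28×73815/9366819 = 98420/446039

P(X=2) = 98420/446039 ≈ 22.07%


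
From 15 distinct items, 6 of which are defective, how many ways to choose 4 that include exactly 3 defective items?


Choose 3 of the 6 defective items and 1 of the other 9 items:
C(6,3)×C(9,1) = 20×9 = 180

180


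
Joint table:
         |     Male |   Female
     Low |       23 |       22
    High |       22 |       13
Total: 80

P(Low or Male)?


P(Low∨Male) = P(Low) + P(Male) - P(Low∧Male)
= (45 + 45 - 23)/80 = 67/80

P = 67/80 ≈ 83.75%


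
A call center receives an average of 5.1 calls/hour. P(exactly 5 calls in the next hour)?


Poisson(λ=5.1): P(X=5) = e^(-λ)×λ^k/k!
= e^(-5.1) × 5.1^5 / 5!
≈ 0.006096746566 × 3450.25251 / 120 ≈ 0.175294

P(X=5) ≈ 0.175294 ≈ 17.53%


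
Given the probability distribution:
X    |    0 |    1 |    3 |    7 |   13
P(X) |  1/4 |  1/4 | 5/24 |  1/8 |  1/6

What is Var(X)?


E[X] = 47/12
E[X²] = 437/12
Var(X) = E[X²] - (E[X])² = 437/12 - 2209/144 = 3035/144

Var(X) = 3035/144 ≈ 21.0764


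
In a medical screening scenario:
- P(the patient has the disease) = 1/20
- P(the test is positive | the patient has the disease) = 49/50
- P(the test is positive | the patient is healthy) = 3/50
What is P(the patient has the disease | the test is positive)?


Using Bayes' theorem:
P(A|B) = P(B|A)·P(A) / P(B)

P(the test is positive) = 49/50 × 1/20 + 3/50 × 19/20
= 49/1000 + 57/1000 = 53/500

P(the patient has the disease|the test is positive) = (49/1000) / (53/500) = 49/106

P(the patient has the disease|the test is positive) = 49/106 ≈ 46.23%


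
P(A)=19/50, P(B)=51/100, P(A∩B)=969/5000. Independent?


P(A)×P(B) = 969/5000
P(A∩B) = 969/5000
Equal ✓ → Independent

Yes, independent


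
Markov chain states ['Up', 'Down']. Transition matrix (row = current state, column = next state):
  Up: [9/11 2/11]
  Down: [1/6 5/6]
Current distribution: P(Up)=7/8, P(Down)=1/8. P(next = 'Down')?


P(next=Down) = Σᵢ P(now=i)×P(i→Down)
= 7/8×2/11 + 1/8×5/6
= 7/44 + 5/48 = 139/528

P = 139/528 ≈ 0.2633


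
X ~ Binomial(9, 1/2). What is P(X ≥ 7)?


P(X ≥ 7) = Σ P(X=i) for i=7..9
P(X=7) = 9/128
P(X=8) = 9/512
P(X=9) = 1/512
Sum = 23/256

P(X ≥ 7) = 23/256 ≈ 8.98%


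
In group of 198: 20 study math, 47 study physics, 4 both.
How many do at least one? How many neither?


|A∪B| = 20+47-4 = 63
Neither = 198-63 = 135

At least one: 63; Neither: 135


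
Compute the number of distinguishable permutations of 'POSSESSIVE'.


Letters: 10, freq: {'P': 1, 'O': 1, 'S': 4, 'E': 2, 'I': 1, 'V': 1}
10!/(1!×1!×4!×2!×1!×1!) = 3628800/48 = 75600

75600


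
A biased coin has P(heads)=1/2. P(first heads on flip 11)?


Geometric: P(X=11) = (1-p)^(k-1)×p = (1/2)^10×1/2 = 1/2048

P(X=11) = 1/2048 ≈ 0.05%


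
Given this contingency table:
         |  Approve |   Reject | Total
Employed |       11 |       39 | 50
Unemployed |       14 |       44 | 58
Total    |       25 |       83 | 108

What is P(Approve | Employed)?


P(Approve | Employed) = 11/(11+39) = 11/50

P(Approve|Employed) = 11/50 ≈ 22.00%


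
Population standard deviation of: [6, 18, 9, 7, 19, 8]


Mean = 67/6
  (6-67/6)²=961/36
  (18-67/6)²=1681/36
  (9-67/6)²=169/36
  (7-67/6)²=625/36
  (19-67/6)²=2209/36
  (8-67/6)²=361/36
Σ(x-μ)² = 1001/6
σ² = (1001/6)/6 = 1001/36

σ = √(1001/36) ≈ 5.2731


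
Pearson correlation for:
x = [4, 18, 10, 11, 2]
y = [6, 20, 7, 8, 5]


n=5, Σx=45, Σy=46, Σxy=552, Σx²=565, Σy²=574
r = (5×552 - 45×46)/√((5×565 - 45²)(5×574 - 46²))
= 690/√(800×754) = 690/√603200 ≈ 690/776.6595 ≈ 0.8884

r ≈ 0.8884


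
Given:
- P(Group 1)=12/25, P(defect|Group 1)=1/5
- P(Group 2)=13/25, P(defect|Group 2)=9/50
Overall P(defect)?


P(B) = Σ P(B|Aᵢ)×P(Aᵢ)
  1/5×12/25 = 12/125
  9/50×13/25 = 117/1250
Sum = 237/1250

P(defect) = 237/1250 ≈ 18.96%


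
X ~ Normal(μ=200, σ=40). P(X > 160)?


z = (160-200)/40 = -1.0
P(X > 160) = 1 - P(Z ≤ -1.0) = 1 - 0.1587 = 0.8413

P(X > 160) ≈ 0.8413


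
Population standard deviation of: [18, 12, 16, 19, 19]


Mean = 84/5
  (18-84/5)²=36/25
  (12-84/5)²=576/25
  (16-84/5)²=16/25
  (19-84/5)²=121/25
  (19-84/5)²=121/25
Σ(x-μ)² = 174/5
σ² = (174/5)/5 = 174/25

σ = √(174/25) ≈ 2.6382


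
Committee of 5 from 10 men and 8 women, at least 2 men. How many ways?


Count by #men:
  2M,3W: C(10,2)×C(8,3)=2520
  3M,2W: C(10,3)×C(8,2)=3360
  4M,1W: C(10,4)×C(8,1)=1680
  5M,0W: C(10,5)×C(8,0)=252
Total = 7812

7812


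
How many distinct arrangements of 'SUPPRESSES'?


Letters: 10, freq: {'S': 4, 'U': 1, 'P': 2, 'R': 1, 'E': 2}
10!/(4!×1!×2!×1!×2!) = 3628800/96 = 37800

37800


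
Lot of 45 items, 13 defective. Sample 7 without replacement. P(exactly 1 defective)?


Hypergeometric: C(13,1)×C(32,6)/C(45,7)
= 13×906192/45379620 = 25172/96965

P(X=1) = 25172/96965 ≈ 25.96%


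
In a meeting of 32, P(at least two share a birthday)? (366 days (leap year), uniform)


P(all different) = Π(366-i)/366 for i=0..31
= 0.247626
P(match) = 1 - 0.247626 = 0.752374

P ≈ 0.7524 ≈ 75.24%


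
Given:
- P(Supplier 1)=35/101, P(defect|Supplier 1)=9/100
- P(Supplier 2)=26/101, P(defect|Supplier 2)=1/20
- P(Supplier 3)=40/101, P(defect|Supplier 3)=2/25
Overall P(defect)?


P(B) = Σ P(B|Aᵢ)×P(Aᵢ)
  9/100×35/101 = 63/2020
  1/20×26/101 = 13/1010
  2/25×40/101 = 16/505
Sum = 153/2020

P(defect) = 153/2020 ≈ 7.57%


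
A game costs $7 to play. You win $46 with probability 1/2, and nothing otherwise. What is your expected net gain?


E[gain] = (46-7)×1/2 + (-7)×1/2
= 39/2 - 7/2 = 16

Expected net gain = $16 ≈ $16.00


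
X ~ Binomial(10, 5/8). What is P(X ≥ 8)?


P(X ≥ 8) = Σ P(X=i) for i=8..10
P(X=8) = 158203125/1073741824
P(X=9) = 29296875/536870912
P(X=10) = 9765625/1073741824
Sum = 56640625/268435456

P(X ≥ 8) = 56640625/268435456 ≈ 21.10%


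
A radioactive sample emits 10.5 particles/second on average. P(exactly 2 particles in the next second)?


Poisson(λ=10.5): P(X=2) = e^(-λ)×λ^k/k!
= e^(-10.5) × 10.5^2 / 2!
≈ 2.753644935e-05 × 110.25 / 2 ≈ 0.001518

P(X=2) ≈ 0.001518 ≈ 0.15%


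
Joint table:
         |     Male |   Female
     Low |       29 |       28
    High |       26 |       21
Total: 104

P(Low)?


P(Low) = (29+28)/104 = 57/104

P(Low) = 57/104 ≈ 54.81%


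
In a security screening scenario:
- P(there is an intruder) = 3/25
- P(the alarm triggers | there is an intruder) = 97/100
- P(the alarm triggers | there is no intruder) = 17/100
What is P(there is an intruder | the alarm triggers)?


Using Bayes' theorem:
P(A|B) = P(B|A)·P(A) / P(B)

P(the alarm triggers) = 97/100 × 3/25 + 17/100 × 22/25
= 291/2500 + 187/1250 = 133/500

P(there is an intruder|the alarm triggers) = (291/2500) / (133/500) = 291/665

P(there is an intruder|the alarm triggers) = 291/665 ≈ 43.76%


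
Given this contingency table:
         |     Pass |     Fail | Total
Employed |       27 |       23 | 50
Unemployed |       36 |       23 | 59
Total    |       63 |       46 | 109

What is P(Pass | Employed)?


P(Pass | Employed) = 27/(27+23) = 27/50

P(Pass|Employed) = 27/50 ≈ 54.00%


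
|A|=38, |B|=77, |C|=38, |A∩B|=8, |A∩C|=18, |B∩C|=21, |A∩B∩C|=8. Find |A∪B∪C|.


|A∪B∪C| = 38+77+38-8-18-21+8 = 114

|A∪B∪C| = 114


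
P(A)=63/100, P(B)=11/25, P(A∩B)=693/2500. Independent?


P(A)×P(B) = 693/2500
P(A∩B) = 693/2500
Equal ✓ → Independent

Yes, independent


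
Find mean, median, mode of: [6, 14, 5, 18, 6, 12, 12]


Sorted: [5, 6, 6, 12, 12, 14, 18]
Mean = 73/7
Median = 12
Freq: {6: 2, 14: 1, 5: 1, 18: 1, 12: 2}
Mode: [6, 12]

Mean=73/7, Median=12, Mode=[6, 12]


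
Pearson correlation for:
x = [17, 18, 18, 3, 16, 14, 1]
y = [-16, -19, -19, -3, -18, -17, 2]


n=7, Σx=87, Σy=-90, Σxy=-1489, Σx²=1399, Σy²=1604
r = (7×(-1489) - 87×(-90))/√((7×1399 - 87²)(7×1604 - (-90)²))
= -2593/√(2224×3128) = -2593/√6956672 ≈ -2593/2637.5504 ≈ -0.9831

r ≈ -0.9831


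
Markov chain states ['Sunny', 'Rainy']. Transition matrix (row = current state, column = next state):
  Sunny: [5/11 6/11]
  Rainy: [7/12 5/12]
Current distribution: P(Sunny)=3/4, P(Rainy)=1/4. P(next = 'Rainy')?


P(next=Rainy) = Σᵢ P(now=i)×P(i→Rainy)
= 3/4×6/11 + 1/4×5/12
= 9/22 + 5/48 = 271/528

P = 271/528 ≈ 0.5133


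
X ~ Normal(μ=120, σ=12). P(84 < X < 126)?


z₁=(84-120)/12=-3.0, z₂=(126-120)/12=0.5
P = Φ(0.5) - Φ(-3.0) = 0.691462 - 0.001350 = 0.690112 ≈ 0.6901

P(84 < X < 126) ≈ 0.6901


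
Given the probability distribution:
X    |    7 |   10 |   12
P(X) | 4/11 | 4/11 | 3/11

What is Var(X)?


E[X] = 104/11
E[X²] = 1028/11
Var(X) = E[X²] - (E[X])² = 1028/11 - 10816/121 = 492/121

Var(X) = 492/121 ≈ 4.0661


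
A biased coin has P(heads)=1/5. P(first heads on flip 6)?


Geometric: P(X=6) = (1-p)^(k-1)×p = (4/5)^5×1/5 = 1024/15625

P(X=6) = 1024/15625 ≈ 6.55%


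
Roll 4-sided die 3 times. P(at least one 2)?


P(no 2)^3 = (3/4)^3 = 27/64
P(≥1) = 1 - 27/64 = 37/64

P = 37/64 ≈ 57.81%


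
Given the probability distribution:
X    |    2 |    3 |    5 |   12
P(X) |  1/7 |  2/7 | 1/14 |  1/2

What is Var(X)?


E[X] = 15/2
E[X²] = 1077/14
Var(X) = E[X²] - (E[X])² = 1077/14 - 225/4 = 579/28

Var(X) = 579/28 ≈ 20.6786


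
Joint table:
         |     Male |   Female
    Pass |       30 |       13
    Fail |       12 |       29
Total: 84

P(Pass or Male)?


P(Pass∨Male) = P(Pass) + P(Male) - P(Pass∧Male)
= (43 + 42 - 30)/84 = 55/84

P = 55/84 ≈ 65.48%


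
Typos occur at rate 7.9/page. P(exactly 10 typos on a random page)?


Poisson(λ=7.9): P(X=10) = e^(-λ)×λ^k/k!
= e^(-7.9) × 7.9^10 / 10!
≈ 0.0003707435405 × 946827608.263 / 3628800 ≈ 0.096735

P(X=10) ≈ 0.096735 ≈ 9.67%


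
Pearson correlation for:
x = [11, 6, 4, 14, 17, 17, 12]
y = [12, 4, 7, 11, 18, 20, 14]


n=7, Σx=81, Σy=86, Σxy=1152, Σx²=1091, Σy²=1250
r = (7×1152 - 81×86)/√((7×1091 - 81²)(7×1250 - 86²))
= 1098/√(1076×1354) = 1098/√1456904 ≈ 1098/1207.0228 ≈ 0.9097

r ≈ 0.9097


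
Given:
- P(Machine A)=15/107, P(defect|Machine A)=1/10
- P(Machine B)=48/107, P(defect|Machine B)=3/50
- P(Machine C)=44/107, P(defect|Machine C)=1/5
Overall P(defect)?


P(B) = Σ P(B|Aᵢ)×P(Aᵢ)
  1/10×15/107 = 3/214
  3/50×48/107 = 72/2675
  1/5×44/107 = 44/535
Sum = 659/5350

P(defect) = 659/5350 ≈ 12.32%


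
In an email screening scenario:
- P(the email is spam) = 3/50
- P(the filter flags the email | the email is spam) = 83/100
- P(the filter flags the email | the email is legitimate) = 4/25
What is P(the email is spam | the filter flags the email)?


Using Bayes' theorem:
P(A|B) = P(B|A)·P(A) / P(B)

P(the filter flags the email) = 83/100 × 3/50 + 4/25 × 47/50
= 249/5000 + 94/625 = 1001/5000

P(the email is spam|the filter flags the email) = (249/5000) / (1001/5000) = 249/1001

P(the email is spam|the filter flags the email) = 249/1001 ≈ 24.88%


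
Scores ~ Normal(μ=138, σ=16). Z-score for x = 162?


z = (x - μ)/σ = (162 - 138)/16 = 1.5

z = 1.5


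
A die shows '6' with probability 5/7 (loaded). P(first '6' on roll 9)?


Geometric: P(X=9) = (1-p)^(k-1)×p = (2/7)^8×5/7 = 1280/40353607

P(X=9) = 1280/40353607 ≈ 0.00%


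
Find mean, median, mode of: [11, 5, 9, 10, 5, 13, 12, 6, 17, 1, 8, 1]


Sorted: [1, 1, 5, 5, 6, 8, 9, 10, 11, 12, 13, 17]
Mean = 98/12 = 49/6
Median = 17/2
Freq: {11: 1, 5: 2, 9: 1, 10: 1, 13: 1, 12: 1, 6: 1, 17: 1, 1: 2, 8: 1}
Mode: [1, 5]

Mean=49/6, Median=17/2, Mode=[1, 5]


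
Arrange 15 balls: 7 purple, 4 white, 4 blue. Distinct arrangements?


15!/(7!×4!×4!) = 450450

450450


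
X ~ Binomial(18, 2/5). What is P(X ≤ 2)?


P(X ≤ 2) = Σ P(X=i) for i=0..2
P(X=0) = 387420489/3814697265625
P(X=1) = 4649045868/3814697265625
P(X=2) = 26344593252/3814697265625
Sum = 31381059609/3814697265625

P(X ≤ 2) = 31381059609/3814697265625 ≈ 0.82%


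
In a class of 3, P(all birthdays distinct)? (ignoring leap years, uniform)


P(all different) = Π(365-i)/365 for i=0..2
= (365/365)×(364/365)×...×(363/365)
= 0.991796

P ≈ 0.9918 ≈ 99.18%


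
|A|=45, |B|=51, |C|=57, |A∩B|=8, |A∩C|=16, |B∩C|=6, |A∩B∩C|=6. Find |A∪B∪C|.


|A∪B∪C| = 45+51+57-8-16-6+6 = 129

|A∪B∪C| = 129


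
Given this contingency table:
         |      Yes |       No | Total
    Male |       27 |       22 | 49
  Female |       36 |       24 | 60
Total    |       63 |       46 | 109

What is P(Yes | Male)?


P(Yes | Male) = 27/(27+22) = 27/49

P(Yes|Male) = 27/49 ≈ 55.10%


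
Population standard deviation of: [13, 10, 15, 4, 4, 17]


Mean = 63/6 = 21/2
  (13-21/2)²=25/4
  (10-21/2)²=1/4
  (15-21/2)²=81/4
  (4-21/2)²=169/4
  (4-21/2)²=169/4
  (17-21/2)²=169/4
Σ(x-μ)² = 307/2
σ² = (307/2)/6 = 307/12

σ = √(307/12) ≈ 5.0580


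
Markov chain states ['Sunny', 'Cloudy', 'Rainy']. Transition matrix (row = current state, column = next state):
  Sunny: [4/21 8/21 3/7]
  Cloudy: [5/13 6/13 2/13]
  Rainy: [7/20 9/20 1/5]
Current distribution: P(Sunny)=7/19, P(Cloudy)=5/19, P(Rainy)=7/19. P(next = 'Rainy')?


P(next=Rainy) = Σᵢ P(now=i)×P(i→Rainy)
= 7/19×3/7 + 5/19×2/13 + 7/19×1/5
= 3/19 + 10/247 + 7/95 = 336/1235

P = 336/1235 ≈ 0.2721


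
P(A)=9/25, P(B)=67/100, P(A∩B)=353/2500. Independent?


P(A)×P(B) = 603/2500
P(A∩B) = 353/2500
Not equal → NOT independent

No, not independent


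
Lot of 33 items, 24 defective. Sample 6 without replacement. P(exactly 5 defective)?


Hypergeometric: C(24,5)×C(9,1)/C(33,6)
= 42504×9/1107568 = 621/1798

P(X=5) = 621/1798 ≈ 34.54%


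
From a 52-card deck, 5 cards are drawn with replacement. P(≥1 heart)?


P(not a heart) = 39/52 = 3/4
P(none in 5 draws) = (3/4)^5 = 243/1024
P(≥1 heart) = 1 - 243/1024 = 781/1024

P = 781/1024 ≈ 76.27%


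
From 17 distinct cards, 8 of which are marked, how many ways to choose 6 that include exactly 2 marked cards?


Choose 2 of the 8 marked cards and 4 of the other 9 cards:
C(8,2)×C(9,4) = 28×126 = 3528

3528


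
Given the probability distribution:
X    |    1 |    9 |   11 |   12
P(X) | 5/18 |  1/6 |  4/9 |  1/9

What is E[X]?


E[X] = Σ x·P(X=x)
= (1)×(5/18) + (9)×(1/6) + (11)×(4/9) + (12)×(1/9)
= 8

E[X] = 8


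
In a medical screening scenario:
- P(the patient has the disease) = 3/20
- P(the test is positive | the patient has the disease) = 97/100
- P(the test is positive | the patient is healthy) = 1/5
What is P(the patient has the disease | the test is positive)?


Using Bayes' theorem:
P(A|B) = P(B|A)·P(A) / P(B)

P(the test is positive) = 97/100 × 3/20 + 1/5 × 17/20
= 291/2000 + 17/100 = 631/2000

P(the patient has the disease|the test is positive) = (291/2000) / (631/2000) = 291/631

P(the patient has the disease|the test is positive) = 291/631 ≈ 46.12%


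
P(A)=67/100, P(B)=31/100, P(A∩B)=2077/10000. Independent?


P(A)×P(B) = 2077/10000
P(A∩B) = 2077/10000
Equal ✓ → Independent

Yes, independent


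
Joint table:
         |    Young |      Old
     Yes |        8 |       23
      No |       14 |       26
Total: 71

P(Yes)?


P(Yes) = (8+23)/71 = 31/71

P(Yes) = 31/71 ≈ 43.66%


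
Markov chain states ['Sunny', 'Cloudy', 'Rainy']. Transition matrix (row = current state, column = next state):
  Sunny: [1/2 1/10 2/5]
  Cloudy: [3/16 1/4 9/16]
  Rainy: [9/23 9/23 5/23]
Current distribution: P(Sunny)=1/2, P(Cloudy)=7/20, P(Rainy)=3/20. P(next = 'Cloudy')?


P(next=Cloudy) = Σᵢ P(now=i)×P(i→Cloudy)
= 1/2×1/10 + 7/20×1/4 + 3/20×9/23
= 1/20 + 7/80 + 27/460 = 361/1840

P = 361/1840 ≈ 0.1962


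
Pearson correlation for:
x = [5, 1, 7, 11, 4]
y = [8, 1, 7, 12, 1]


n=5, Σx=28, Σy=29, Σxy=226, Σx²=212, Σy²=259
r = (5×226 - 28×29)/√((5×212 - 28²)(5×259 - 29²))
= 318/√(276×454) = 318/√125304 ≈ 318/353.9831 ≈ 0.8983

r ≈ 0.8983


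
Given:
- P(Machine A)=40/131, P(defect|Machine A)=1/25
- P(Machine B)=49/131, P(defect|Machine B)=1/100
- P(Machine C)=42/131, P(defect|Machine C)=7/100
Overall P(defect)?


P(B) = Σ P(B|Aᵢ)×P(Aᵢ)
  1/25×40/131 = 8/655
  1/100×49/131 = 49/13100
  7/100×42/131 = 147/6550
Sum = 503/13100

P(defect) = 503/13100 ≈ 3.84%


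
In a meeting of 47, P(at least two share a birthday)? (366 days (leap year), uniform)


P(all different) = Π(366-i)/366 for i=0..46
= 0.045628
P(match) = 1 - 0.045628 = 0.954372

P ≈ 0.9544 ≈ 95.44%


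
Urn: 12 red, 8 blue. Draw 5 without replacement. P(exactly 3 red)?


Hypergeometric: C(12,3)×C(8,2)/C(20,5)
= 220×28/15504 = 385/969

P(X=3) = 385/969 ≈ 39.73%


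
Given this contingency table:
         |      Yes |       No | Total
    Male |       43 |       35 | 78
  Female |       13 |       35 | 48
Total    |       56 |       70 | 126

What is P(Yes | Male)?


P(Yes | Male) = 43/(43+35) = 43/78

P(Yes|Male) = 43/78 ≈ 55.13%


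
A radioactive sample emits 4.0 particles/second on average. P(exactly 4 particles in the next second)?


Poisson(λ=4.0): P(X=4) = e^(-λ)×λ^k/k!
= e^(-4.0) × 4.0^4 / 4!
≈ 0.01831563889 × 256 / 24 ≈ 0.195367

P(X=4) ≈ 0.195367 ≈ 19.54%


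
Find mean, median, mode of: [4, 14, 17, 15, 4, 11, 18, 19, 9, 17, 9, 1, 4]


Sorted: [1, 4, 4, 4, 9, 9, 11, 14, 15, 17, 17, 18, 19]
Mean = 142/13
Median = 11
Freq: {4: 3, 14: 1, 17: 2, 15: 1, 11: 1, 18: 1, 19: 1, 9: 2, 1: 1}
Mode: [4]

Mean=142/13, Median=11, Mode=4


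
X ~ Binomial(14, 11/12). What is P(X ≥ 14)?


P(X ≥ 14) = Σ P(X=i) for i=14..14
P(X=14) = 379749833583241/1283918464548864
Sum = 379749833583241/1283918464548864

P(X ≥ 14) = 379749833583241/1283918464548864 ≈ 29.58%


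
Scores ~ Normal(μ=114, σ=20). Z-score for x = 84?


z = (x - μ)/σ = (84 - 114)/20 = -1.5

z = -1.5


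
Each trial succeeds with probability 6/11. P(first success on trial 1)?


Geometric: P(X=1) = (1-p)^(k-1)×p = (5/11)^0×6/11 = 6/11

P(X=1) = 6/11 ≈ 54.55%


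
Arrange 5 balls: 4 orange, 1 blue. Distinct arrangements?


5!/(4!×1!) = 5

5


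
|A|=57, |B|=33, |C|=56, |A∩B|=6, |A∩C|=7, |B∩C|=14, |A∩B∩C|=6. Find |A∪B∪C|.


|A∪B∪C| = 57+33+56-6-7-14+6 = 125

|A∪B∪C| = 125


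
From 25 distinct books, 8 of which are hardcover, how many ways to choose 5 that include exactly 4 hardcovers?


Choose 4 of the 8 hardcovers and 1 of the other 17 books:
C(8,4)×C(17,1) = 70×17 = 1190

1190


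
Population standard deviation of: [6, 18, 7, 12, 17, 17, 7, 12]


Mean = 96/8 = 12
  (6-12)²=36
  (18-12)²=36
  (7-12)²=25
  (12-12)²=0
  (17-12)²=25
  (17-12)²=25
  (7-12)²=25
  (12-12)²=0
Σ(x-μ)² = 172
σ² = 172/8 = 43/2

σ = √(43/2) ≈ 4.6368


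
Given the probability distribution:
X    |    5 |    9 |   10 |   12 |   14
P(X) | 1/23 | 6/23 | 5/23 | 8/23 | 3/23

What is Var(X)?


E[X] = 247/23
E[X²] = 2751/23
Var(X) = E[X²] - (E[X])² = 2751/23 - 61009/529 = 2264/529

Var(X) = 2264/529 ≈ 4.2798


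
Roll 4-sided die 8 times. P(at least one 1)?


P(no 1)^8 = (3/4)^8 = 6561/65536
P(≥1) = 1 - 6561/65536 = 58975/65536

P = 58975/65536 ≈ 89.99%


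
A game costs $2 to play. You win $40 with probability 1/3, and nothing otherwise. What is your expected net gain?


E[gain] = (40-2)×1/3 + (-2)×2/3
= 38/3 - 4/3 = 34/3

Expected net gain = $34/3 ≈ $11.33


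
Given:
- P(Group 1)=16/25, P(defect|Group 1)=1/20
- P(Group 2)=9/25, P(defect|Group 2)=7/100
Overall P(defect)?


P(B) = Σ P(B|Aᵢ)×P(Aᵢ)
  1/20×16/25 = 4/125
  7/100×9/25 = 63/2500
Sum = 143/2500

P(defect) = 143/2500 ≈ 5.72%


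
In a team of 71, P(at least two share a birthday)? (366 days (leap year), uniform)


P(all different) = Π(366-i)/366 for i=0..70
= 0.000694
P(match) = 1 - 0.000694 = 0.999306

P ≈ 0.9993 ≈ 99.93%


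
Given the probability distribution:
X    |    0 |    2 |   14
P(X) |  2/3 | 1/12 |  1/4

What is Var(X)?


E[X] = 11/3
E[X²] = 148/3
Var(X) = E[X²] - (E[X])² = 148/3 - 121/9 = 323/9

Var(X) = 323/9 ≈ 35.8889
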